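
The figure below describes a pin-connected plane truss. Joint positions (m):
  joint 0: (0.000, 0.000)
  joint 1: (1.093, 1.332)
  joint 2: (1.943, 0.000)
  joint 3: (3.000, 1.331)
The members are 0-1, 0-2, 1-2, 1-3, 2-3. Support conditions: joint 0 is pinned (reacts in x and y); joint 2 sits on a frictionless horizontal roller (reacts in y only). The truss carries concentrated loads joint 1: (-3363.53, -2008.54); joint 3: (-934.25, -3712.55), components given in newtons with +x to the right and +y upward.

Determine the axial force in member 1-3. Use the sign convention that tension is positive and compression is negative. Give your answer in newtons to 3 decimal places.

2013.195

N=4 nodes, M=5 members, R=3 reactions → 2N=8, M+R=8
member 0 (0-1): L=1.7230, (cx,cy)=(0.6343,0.7731)
member 1 (0-2): L=1.9430, (cx,cy)=(1.0000,0.0000)
member 2 (1-2): L=1.5801, (cx,cy)=(0.5379,-0.8430)
member 3 (1-3): L=1.9070, (cx,cy)=(1.0000,-0.0005)
member 4 (2-3): L=1.6996, (cx,cy)=(0.6219,0.7831)
solve A·x = −loads:
  F[0-1] = -2334.6946 N (compression)
  F[0-2] = -2816.7822 N (compression)
  F[1-2] = -242.8952 N (compression)
  F[1-3] = +2013.1954 N (tension)
  F[2-3] = -4739.4750 N (compression)
  Rx@0 = +4297.7800 N
  Ry@0 = +1804.8391 N
  Ry@2 = +3916.2509 N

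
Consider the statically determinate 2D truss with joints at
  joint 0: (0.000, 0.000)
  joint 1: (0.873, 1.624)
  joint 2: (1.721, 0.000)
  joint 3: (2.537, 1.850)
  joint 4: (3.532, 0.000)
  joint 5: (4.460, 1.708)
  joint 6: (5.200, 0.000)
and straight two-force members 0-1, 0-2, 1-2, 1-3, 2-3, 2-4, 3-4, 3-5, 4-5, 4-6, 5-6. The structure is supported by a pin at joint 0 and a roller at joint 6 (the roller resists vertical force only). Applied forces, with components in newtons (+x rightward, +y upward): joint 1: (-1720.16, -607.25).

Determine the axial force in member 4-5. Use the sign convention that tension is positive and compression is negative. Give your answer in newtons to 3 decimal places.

N=7 nodes, M=11 members, R=3 reactions → 2N=14, M+R=14
member 0 (0-1): L=1.8438, (cx,cy)=(0.4735,0.8808)
member 1 (0-2): L=1.7210, (cx,cy)=(1.0000,0.0000)
member 2 (1-2): L=1.8321, (cx,cy)=(0.4629,-0.8864)
member 3 (1-3): L=1.6793, (cx,cy)=(0.9909,0.1346)
member 4 (2-3): L=2.0220, (cx,cy)=(0.4036,0.9150)
member 5 (2-4): L=1.8110, (cx,cy)=(1.0000,0.0000)
member 6 (3-4): L=2.1006, (cx,cy)=(0.4737,-0.8807)
member 7 (3-5): L=1.9282, (cx,cy)=(0.9973,-0.0736)
member 8 (4-5): L=1.9438, (cx,cy)=(0.4774,0.8787)
member 9 (4-6): L=1.6680, (cx,cy)=(1.0000,0.0000)
member 10 (5-6): L=1.8614, (cx,cy)=(0.3975,-0.9176)
solve A·x = −loads:
  F[0-1] = -1183.6049 N (compression)
  F[0-2] = -1159.7406 N (compression)
  F[1-2] = +624.4473 N (tension)
  F[1-3] = +878.7002 N (tension)
  F[2-3] = -604.9819 N (compression)
  F[2-4] = -626.5553 N (compression)
  F[3-4] = +459.9670 N (tension)
  F[3-5] = +409.7937 N (tension)
  F[4-5] = -461.0241 N (compression)
  F[4-6] = -188.5836 N (compression)
  F[5-6] = +474.3678 N (tension)
  Rx@0 = +1720.1600 N
  Ry@0 = +1042.5213 N
  Ry@6 = -435.2713 N

-461.024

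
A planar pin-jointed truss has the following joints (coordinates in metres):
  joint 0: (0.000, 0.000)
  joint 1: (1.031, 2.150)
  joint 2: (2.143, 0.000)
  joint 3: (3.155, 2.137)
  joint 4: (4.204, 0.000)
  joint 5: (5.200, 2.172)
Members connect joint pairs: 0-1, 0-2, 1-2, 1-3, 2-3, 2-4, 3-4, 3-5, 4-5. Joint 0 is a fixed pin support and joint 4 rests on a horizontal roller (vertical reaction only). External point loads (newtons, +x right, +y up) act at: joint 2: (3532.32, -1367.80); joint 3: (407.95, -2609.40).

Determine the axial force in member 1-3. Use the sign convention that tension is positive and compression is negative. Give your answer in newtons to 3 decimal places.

-1114.218

N=6 nodes, M=9 members, R=3 reactions → 2N=12, M+R=12
member 0 (0-1): L=2.3844, (cx,cy)=(0.4324,0.9017)
member 1 (0-2): L=2.1430, (cx,cy)=(1.0000,0.0000)
member 2 (1-2): L=2.4205, (cx,cy)=(0.4594,-0.8882)
member 3 (1-3): L=2.1240, (cx,cy)=(1.0000,-0.0061)
member 4 (2-3): L=2.3645, (cx,cy)=(0.4280,0.9038)
member 5 (2-4): L=2.0610, (cx,cy)=(1.0000,0.0000)
member 6 (3-4): L=2.3806, (cx,cy)=(0.4406,-0.8977)
member 7 (3-5): L=2.0453, (cx,cy)=(0.9999,0.0171)
member 8 (4-5): L=2.3895, (cx,cy)=(0.4168,0.9090)
solve A·x = −loads:
  F[0-1] = -1235.7926 N (compression)
  F[0-2] = +4474.6146 N (tension)
  F[1-2] = +1262.1934 N (tension)
  F[1-3] = -1114.2177 N (compression)
  F[2-3] = +272.9455 N (tension)
  F[2-4] = +1405.3274 N (tension)
  F[3-4] = -3189.2248 N (compression)
  F[3-5] = -0.0000 N (compression)
  F[4-5] = +0.0000 N (tension)
  Rx@0 = -3940.2700 N
  Ry@0 = +1114.2976 N
  Ry@4 = +2862.9024 N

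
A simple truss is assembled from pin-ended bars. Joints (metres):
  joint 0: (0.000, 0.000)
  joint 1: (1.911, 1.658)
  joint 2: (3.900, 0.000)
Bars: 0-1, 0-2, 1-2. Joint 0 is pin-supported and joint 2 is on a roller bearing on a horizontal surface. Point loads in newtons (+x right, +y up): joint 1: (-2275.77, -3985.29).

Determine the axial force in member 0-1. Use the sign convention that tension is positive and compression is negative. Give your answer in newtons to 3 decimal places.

N=3 nodes, M=3 members, R=3 reactions → 2N=6, M+R=6
member 0 (0-1): L=2.5300, (cx,cy)=(0.7553,0.6553)
member 1 (0-2): L=3.9000, (cx,cy)=(1.0000,0.0000)
member 2 (1-2): L=2.5894, (cx,cy)=(0.7681,-0.6403)
solve A·x = −loads:
  F[0-1] = -4577.7869 N (compression)
  F[0-2] = +1182.0011 N (tension)
  F[1-2] = -1538.8109 N (compression)
  Rx@0 = +2275.7700 N
  Ry@0 = +2999.9919 N
  Ry@2 = +985.2981 N

-4577.787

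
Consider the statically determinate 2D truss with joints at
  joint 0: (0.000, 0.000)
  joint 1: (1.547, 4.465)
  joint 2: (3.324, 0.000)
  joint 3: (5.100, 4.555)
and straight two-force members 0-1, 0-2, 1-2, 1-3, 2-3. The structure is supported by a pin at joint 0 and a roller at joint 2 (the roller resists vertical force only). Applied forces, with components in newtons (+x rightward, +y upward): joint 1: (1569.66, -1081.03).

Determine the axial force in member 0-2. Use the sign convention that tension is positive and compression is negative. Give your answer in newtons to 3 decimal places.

N=4 nodes, M=5 members, R=3 reactions → 2N=8, M+R=8
member 0 (0-1): L=4.7254, (cx,cy)=(0.3274,0.9449)
member 1 (0-2): L=3.3240, (cx,cy)=(1.0000,0.0000)
member 2 (1-2): L=4.8056, (cx,cy)=(0.3698,-0.9291)
member 3 (1-3): L=3.5541, (cx,cy)=(0.9997,0.0253)
member 4 (2-3): L=4.8890, (cx,cy)=(0.3633,0.9317)
solve A·x = −loads:
  F[0-1] = +1619.8110 N (tension)
  F[0-2] = +1039.3671 N (tension)
  F[1-2] = -2810.8048 N (compression)
  F[1-3] = -0.0000 N (compression)
  F[2-3] = +0.0000 N (tension)
  Rx@0 = -1569.6600 N
  Ry@0 = -1530.5480 N
  Ry@2 = +2611.5780 N

1039.367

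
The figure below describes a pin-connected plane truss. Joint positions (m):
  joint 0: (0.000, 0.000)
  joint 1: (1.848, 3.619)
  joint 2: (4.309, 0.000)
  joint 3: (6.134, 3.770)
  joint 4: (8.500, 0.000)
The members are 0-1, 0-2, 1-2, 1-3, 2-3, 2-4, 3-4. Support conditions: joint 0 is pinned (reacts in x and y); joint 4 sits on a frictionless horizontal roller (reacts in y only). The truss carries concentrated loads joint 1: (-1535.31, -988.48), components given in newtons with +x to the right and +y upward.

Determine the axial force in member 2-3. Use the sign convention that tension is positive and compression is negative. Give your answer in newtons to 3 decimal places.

-506.904

N=5 nodes, M=7 members, R=3 reactions → 2N=10, M+R=10
member 0 (0-1): L=4.0635, (cx,cy)=(0.4548,0.8906)
member 1 (0-2): L=4.3090, (cx,cy)=(1.0000,0.0000)
member 2 (1-2): L=4.3765, (cx,cy)=(0.5623,-0.8269)
member 3 (1-3): L=4.2887, (cx,cy)=(0.9994,0.0352)
member 4 (2-3): L=4.1885, (cx,cy)=(0.4357,0.9001)
member 5 (2-4): L=4.1910, (cx,cy)=(1.0000,0.0000)
member 6 (3-4): L=4.4509, (cx,cy)=(0.5316,-0.8470)
solve A·x = −loads:
  F[0-1] = -1602.5659 N (compression)
  F[0-2] = -806.4996 N (compression)
  F[1-2] = +551.7554 N (tension)
  F[1-3] = +496.5430 N (tension)
  F[2-3] = -506.9045 N (compression)
  F[2-4] = -275.3683 N (compression)
  F[3-4] = +518.0251 N (tension)
  Rx@0 = +1535.3100 N
  Ry@0 = +1427.2536 N
  Ry@4 = -438.7736 N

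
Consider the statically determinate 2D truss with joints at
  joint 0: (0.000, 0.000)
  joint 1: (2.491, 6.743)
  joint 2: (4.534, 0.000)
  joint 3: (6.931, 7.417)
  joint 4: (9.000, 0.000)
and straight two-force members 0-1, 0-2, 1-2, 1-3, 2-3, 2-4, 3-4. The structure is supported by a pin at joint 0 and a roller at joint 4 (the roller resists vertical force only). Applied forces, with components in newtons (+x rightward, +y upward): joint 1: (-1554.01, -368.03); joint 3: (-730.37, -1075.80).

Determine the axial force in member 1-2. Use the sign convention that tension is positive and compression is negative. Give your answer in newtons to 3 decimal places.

N=5 nodes, M=7 members, R=3 reactions → 2N=10, M+R=10
member 0 (0-1): L=7.1884, (cx,cy)=(0.3465,0.9380)
member 1 (0-2): L=4.5340, (cx,cy)=(1.0000,0.0000)
member 2 (1-2): L=7.0457, (cx,cy)=(0.2900,-0.9570)
member 3 (1-3): L=4.4909, (cx,cy)=(0.9887,0.1501)
member 4 (2-3): L=7.7947, (cx,cy)=(0.3075,0.9515)
member 5 (2-4): L=4.4660, (cx,cy)=(1.0000,0.0000)
member 6 (3-4): L=7.7002, (cx,cy)=(0.2687,-0.9632)
solve A·x = −loads:
  F[0-1] = -2430.2693 N (compression)
  F[0-2] = -1442.2178 N (compression)
  F[1-2] = +2017.5888 N (tension)
  F[1-3] = +128.2724 N (tension)
  F[2-3] = -2029.2394 N (compression)
  F[2-4] = -233.1654 N (compression)
  F[3-4] = +867.7688 N (tension)
  Rx@0 = +2284.3800 N
  Ry@0 = +2279.6868 N
  Ry@4 = -835.8568 N

2017.589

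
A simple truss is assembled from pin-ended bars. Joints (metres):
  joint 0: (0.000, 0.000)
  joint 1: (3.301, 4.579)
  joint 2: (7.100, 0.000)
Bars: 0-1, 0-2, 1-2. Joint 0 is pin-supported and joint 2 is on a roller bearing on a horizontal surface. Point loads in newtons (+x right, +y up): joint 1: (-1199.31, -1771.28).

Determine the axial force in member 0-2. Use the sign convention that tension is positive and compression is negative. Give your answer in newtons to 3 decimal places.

N=3 nodes, M=3 members, R=3 reactions → 2N=6, M+R=6
member 0 (0-1): L=5.6448, (cx,cy)=(0.5848,0.8112)
member 1 (0-2): L=7.1000, (cx,cy)=(1.0000,0.0000)
member 2 (1-2): L=5.9498, (cx,cy)=(0.6385,-0.7696)
solve A·x = −loads:
  F[0-1] = -2121.8630 N (compression)
  F[0-2] = +41.5243 N (tension)
  F[1-2] = -65.0328 N (compression)
  Rx@0 = +1199.3100 N
  Ry@0 = +1721.2300 N
  Ry@2 = +50.0500 N

41.524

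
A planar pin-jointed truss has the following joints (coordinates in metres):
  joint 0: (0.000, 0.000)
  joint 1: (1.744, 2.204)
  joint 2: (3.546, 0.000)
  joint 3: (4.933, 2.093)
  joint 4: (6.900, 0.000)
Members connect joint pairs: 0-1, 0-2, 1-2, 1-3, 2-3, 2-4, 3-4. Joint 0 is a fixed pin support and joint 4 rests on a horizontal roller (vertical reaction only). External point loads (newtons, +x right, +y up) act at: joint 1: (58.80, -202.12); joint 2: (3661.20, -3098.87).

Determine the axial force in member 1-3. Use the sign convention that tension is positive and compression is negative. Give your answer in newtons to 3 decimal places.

-2605.513

N=5 nodes, M=7 members, R=3 reactions → 2N=10, M+R=10
member 0 (0-1): L=2.8105, (cx,cy)=(0.6205,0.7842)
member 1 (0-2): L=3.5460, (cx,cy)=(1.0000,0.0000)
member 2 (1-2): L=2.8469, (cx,cy)=(0.6330,-0.7742)
member 3 (1-3): L=3.1909, (cx,cy)=(0.9994,-0.0348)
member 4 (2-3): L=2.5109, (cx,cy)=(0.5524,0.8336)
member 5 (2-4): L=3.3540, (cx,cy)=(1.0000,0.0000)
member 6 (3-4): L=2.8722, (cx,cy)=(0.6848,-0.7287)
solve A·x = −loads:
  F[0-1] = -2089.5084 N (compression)
  F[0-2] = +5016.5831 N (tension)
  F[1-2] = +1972.5317 N (tension)
  F[1-3] = -2605.5134 N (compression)
  F[2-3] = +1885.5834 N (tension)
  F[2-4] = +1562.3395 N (tension)
  F[3-4] = -2281.3459 N (compression)
  Rx@0 = -3720.0000 N
  Ry@0 = +1638.5718 N
  Ry@4 = +1662.4182 N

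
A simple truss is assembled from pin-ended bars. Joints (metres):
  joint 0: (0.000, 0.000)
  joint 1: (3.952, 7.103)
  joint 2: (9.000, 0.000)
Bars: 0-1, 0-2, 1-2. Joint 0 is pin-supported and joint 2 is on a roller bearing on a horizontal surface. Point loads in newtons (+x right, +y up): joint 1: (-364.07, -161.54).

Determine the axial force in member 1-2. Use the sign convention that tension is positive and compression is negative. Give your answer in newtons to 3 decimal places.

N=3 nodes, M=3 members, R=3 reactions → 2N=6, M+R=6
member 0 (0-1): L=8.1284, (cx,cy)=(0.4862,0.8738)
member 1 (0-2): L=9.0000, (cx,cy)=(1.0000,0.0000)
member 2 (1-2): L=8.7141, (cx,cy)=(0.5793,-0.8151)
solve A·x = −loads:
  F[0-1] = -432.4979 N (compression)
  F[0-2] = -153.7910 N (compression)
  F[1-2] = +265.4804 N (tension)
  Rx@0 = +364.0700 N
  Ry@0 = +377.9381 N
  Ry@2 = -216.3981 N

265.480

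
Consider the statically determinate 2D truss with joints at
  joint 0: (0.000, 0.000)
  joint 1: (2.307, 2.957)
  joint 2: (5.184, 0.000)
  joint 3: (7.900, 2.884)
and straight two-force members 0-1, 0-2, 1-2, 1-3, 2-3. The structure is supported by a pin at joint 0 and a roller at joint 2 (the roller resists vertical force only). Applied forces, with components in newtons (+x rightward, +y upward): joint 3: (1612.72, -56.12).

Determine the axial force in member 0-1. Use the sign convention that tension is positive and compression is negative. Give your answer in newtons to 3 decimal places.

1175.246

N=4 nodes, M=5 members, R=3 reactions → 2N=8, M+R=8
member 0 (0-1): L=3.7505, (cx,cy)=(0.6151,0.7884)
member 1 (0-2): L=5.1840, (cx,cy)=(1.0000,0.0000)
member 2 (1-2): L=4.1256, (cx,cy)=(0.6973,-0.7167)
member 3 (1-3): L=5.5935, (cx,cy)=(0.9999,-0.0131)
member 4 (2-3): L=3.9616, (cx,cy)=(0.6856,0.7280)
solve A·x = −loads:
  F[0-1] = +1175.2463 N (tension)
  F[0-2] = +889.8010 N (tension)
  F[1-2] = -1322.7712 N (compression)
  F[1-3] = +1645.4869 N (tension)
  F[2-3] = -47.5896 N (compression)
  Rx@0 = -1612.7200 N
  Ry@0 = -926.6023 N
  Ry@2 = +982.7223 N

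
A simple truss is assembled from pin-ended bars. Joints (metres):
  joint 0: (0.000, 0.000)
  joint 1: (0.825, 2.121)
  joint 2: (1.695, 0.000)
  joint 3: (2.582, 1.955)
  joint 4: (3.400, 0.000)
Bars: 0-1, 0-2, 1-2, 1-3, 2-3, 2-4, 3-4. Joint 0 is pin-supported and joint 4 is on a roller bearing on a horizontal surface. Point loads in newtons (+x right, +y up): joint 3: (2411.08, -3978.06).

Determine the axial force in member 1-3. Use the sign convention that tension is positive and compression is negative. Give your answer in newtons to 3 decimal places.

N=5 nodes, M=7 members, R=3 reactions → 2N=10, M+R=10
member 0 (0-1): L=2.2758, (cx,cy)=(0.3625,0.9320)
member 1 (0-2): L=1.6950, (cx,cy)=(1.0000,0.0000)
member 2 (1-2): L=2.2925, (cx,cy)=(0.3795,-0.9252)
member 3 (1-3): L=1.7648, (cx,cy)=(0.9956,-0.0941)
member 4 (2-3): L=2.1468, (cx,cy)=(0.4132,0.9107)
member 5 (2-4): L=1.7050, (cx,cy)=(1.0000,0.0000)
member 6 (3-4): L=2.1192, (cx,cy)=(0.3860,-0.9225)
solve A·x = −loads:
  F[0-1] = +460.6286 N (tension)
  F[0-2] = +2244.0976 N (tension)
  F[1-2] = -500.4545 N (compression)
  F[1-3] = +358.4937 N (tension)
  F[2-3] = +508.4444 N (tension)
  F[2-4] = +1844.1011 N (tension)
  F[3-4] = -4777.6041 N (compression)
  Rx@0 = -2411.0800 N
  Ry@0 = -429.2966 N
  Ry@4 = +4407.3566 N

358.494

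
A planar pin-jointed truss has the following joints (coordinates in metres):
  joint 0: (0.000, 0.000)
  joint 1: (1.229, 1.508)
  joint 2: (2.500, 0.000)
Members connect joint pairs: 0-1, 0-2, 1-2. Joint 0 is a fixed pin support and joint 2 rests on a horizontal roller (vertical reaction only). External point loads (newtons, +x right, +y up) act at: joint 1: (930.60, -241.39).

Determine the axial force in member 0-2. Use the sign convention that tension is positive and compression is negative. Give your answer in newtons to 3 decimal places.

N=3 nodes, M=3 members, R=3 reactions → 2N=6, M+R=6
member 0 (0-1): L=1.9454, (cx,cy)=(0.6318,0.7752)
member 1 (0-2): L=2.5000, (cx,cy)=(1.0000,0.0000)
member 2 (1-2): L=1.9722, (cx,cy)=(0.6445,-0.7646)
solve A·x = −loads:
  F[0-1] = +565.8312 N (tension)
  F[0-2] = +573.1344 N (tension)
  F[1-2] = -889.3201 N (compression)
  Rx@0 = -930.6000 N
  Ry@0 = -438.6152 N
  Ry@2 = +680.0052 N

573.134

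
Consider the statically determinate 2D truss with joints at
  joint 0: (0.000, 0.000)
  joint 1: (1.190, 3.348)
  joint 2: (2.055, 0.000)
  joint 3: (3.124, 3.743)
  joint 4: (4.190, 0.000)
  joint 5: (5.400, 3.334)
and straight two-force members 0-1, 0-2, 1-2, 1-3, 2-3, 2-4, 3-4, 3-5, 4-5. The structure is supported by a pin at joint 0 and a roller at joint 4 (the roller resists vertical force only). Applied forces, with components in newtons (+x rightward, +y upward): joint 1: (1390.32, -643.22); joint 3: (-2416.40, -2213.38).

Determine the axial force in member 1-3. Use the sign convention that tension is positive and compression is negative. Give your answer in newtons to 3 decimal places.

-2419.375

N=6 nodes, M=9 members, R=3 reactions → 2N=12, M+R=12
member 0 (0-1): L=3.5532, (cx,cy)=(0.3349,0.9423)
member 1 (0-2): L=2.0550, (cx,cy)=(1.0000,0.0000)
member 2 (1-2): L=3.4579, (cx,cy)=(0.2501,-0.9682)
member 3 (1-3): L=1.9739, (cx,cy)=(0.9798,0.2001)
member 4 (2-3): L=3.8927, (cx,cy)=(0.2746,0.9616)
member 5 (2-4): L=2.1350, (cx,cy)=(1.0000,0.0000)
member 6 (3-4): L=3.8918, (cx,cy)=(0.2739,-0.9618)
member 7 (3-5): L=2.3125, (cx,cy)=(0.9842,-0.1769)
member 8 (4-5): L=3.5468, (cx,cy)=(0.3412,0.9400)
solve A·x = −loads:
  F[0-1] = -2198.2914 N (compression)
  F[0-2] = -289.8508 N (compression)
  F[1-2] = +974.9794 N (tension)
  F[1-3] = -2419.3745 N (compression)
  F[2-3] = -981.7266 N (compression)
  F[2-4] = +223.6405 N (tension)
  F[3-4] = -816.4848 N (compression)
  F[3-5] = -0.0000 N (tension)
  F[4-5] = +0.0000 N (tension)
  Rx@0 = +1026.0800 N
  Ry@0 = +2071.3406 N
  Ry@4 = +785.2594 N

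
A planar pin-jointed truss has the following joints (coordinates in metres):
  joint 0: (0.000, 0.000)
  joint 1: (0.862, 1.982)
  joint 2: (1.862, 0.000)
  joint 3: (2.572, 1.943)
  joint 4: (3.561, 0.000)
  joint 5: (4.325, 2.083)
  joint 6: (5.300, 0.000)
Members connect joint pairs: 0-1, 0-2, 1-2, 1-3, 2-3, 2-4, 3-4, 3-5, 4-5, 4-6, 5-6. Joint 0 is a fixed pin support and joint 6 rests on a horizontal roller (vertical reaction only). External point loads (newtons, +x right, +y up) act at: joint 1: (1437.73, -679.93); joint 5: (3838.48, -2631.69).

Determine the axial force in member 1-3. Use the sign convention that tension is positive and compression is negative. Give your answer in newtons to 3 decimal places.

-163.939

N=7 nodes, M=11 members, R=3 reactions → 2N=14, M+R=14
member 0 (0-1): L=2.1613, (cx,cy)=(0.3988,0.9170)
member 1 (0-2): L=1.8620, (cx,cy)=(1.0000,0.0000)
member 2 (1-2): L=2.2200, (cx,cy)=(0.4505,-0.8928)
member 3 (1-3): L=1.7104, (cx,cy)=(0.9997,-0.0228)
member 4 (2-3): L=2.0687, (cx,cy)=(0.3432,0.9393)
member 5 (2-4): L=1.6990, (cx,cy)=(1.0000,0.0000)
member 6 (3-4): L=2.1802, (cx,cy)=(0.4536,-0.8912)
member 7 (3-5): L=1.7586, (cx,cy)=(0.9968,0.0796)
member 8 (4-5): L=2.2187, (cx,cy)=(0.3443,0.9388)
member 9 (4-6): L=1.7390, (cx,cy)=(1.0000,0.0000)
member 10 (5-6): L=2.2999, (cx,cy)=(0.4239,-0.9057)
solve A·x = −loads:
  F[0-1] = +1082.6030 N (tension)
  F[0-2] = +4844.4380 N (tension)
  F[1-2] = -1869.3634 N (compression)
  F[1-3] = -163.9386 N (compression)
  F[2-3] = +1776.9034 N (tension)
  F[2-4] = +3392.5115 N (tension)
  F[3-4] = -1765.2050 N (compression)
  F[3-5] = +1250.6764 N (tension)
  F[4-5] = +1675.6159 N (tension)
  F[4-6] = +2014.7792 N (tension)
  F[5-6] = -4752.5942 N (compression)
  Rx@0 = -5276.2100 N
  Ry@0 = -992.7750 N
  Ry@6 = +4304.3950 N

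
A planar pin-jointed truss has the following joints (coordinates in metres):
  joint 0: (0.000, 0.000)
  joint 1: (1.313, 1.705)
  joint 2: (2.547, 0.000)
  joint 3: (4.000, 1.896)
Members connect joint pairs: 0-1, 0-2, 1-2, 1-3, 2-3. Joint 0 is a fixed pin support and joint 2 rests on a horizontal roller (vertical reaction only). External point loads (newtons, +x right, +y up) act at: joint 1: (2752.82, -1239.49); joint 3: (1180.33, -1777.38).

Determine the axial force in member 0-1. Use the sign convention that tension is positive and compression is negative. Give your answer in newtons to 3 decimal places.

N=4 nodes, M=5 members, R=3 reactions → 2N=8, M+R=8
member 0 (0-1): L=2.1520, (cx,cy)=(0.6101,0.7923)
member 1 (0-2): L=2.5470, (cx,cy)=(1.0000,0.0000)
member 2 (1-2): L=2.1047, (cx,cy)=(0.5863,-0.8101)
member 3 (1-3): L=2.6938, (cx,cy)=(0.9975,0.0709)
member 4 (2-3): L=2.3887, (cx,cy)=(0.6083,0.7937)
solve A·x = −loads:
  F[0-1] = +3956.6685 N (tension)
  F[0-2] = +1519.0387 N (tension)
  F[1-2] = -5163.8784 N (compression)
  F[1-3] = +2695.6867 N (tension)
  F[2-3] = -2480.0891 N (compression)
  Rx@0 = -3933.1500 N
  Ry@0 = -3134.8513 N
  Ry@2 = +6151.7213 N

3956.669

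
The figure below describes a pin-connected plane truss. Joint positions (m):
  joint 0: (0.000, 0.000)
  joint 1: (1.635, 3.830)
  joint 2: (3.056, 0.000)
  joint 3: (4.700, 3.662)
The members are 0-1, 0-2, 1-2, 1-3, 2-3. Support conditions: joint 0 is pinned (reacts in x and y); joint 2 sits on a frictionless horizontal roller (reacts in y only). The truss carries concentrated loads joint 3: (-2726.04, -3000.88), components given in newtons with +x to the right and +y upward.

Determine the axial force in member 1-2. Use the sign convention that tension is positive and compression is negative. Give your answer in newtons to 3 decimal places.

N=4 nodes, M=5 members, R=3 reactions → 2N=8, M+R=8
member 0 (0-1): L=4.1644, (cx,cy)=(0.3926,0.9197)
member 1 (0-2): L=3.0560, (cx,cy)=(1.0000,0.0000)
member 2 (1-2): L=4.0851, (cx,cy)=(0.3478,-0.9376)
member 3 (1-3): L=3.0696, (cx,cy)=(0.9985,-0.0547)
member 4 (2-3): L=4.0141, (cx,cy)=(0.4096,0.9123)
solve A·x = −loads:
  F[0-1] = -1796.5165 N (compression)
  F[0-2] = -2020.7011 N (compression)
  F[1-2] = +1840.9927 N (tension)
  F[1-3] = -1347.7454 N (compression)
  F[2-3] = -3370.2662 N (compression)
  Rx@0 = +2726.0400 N
  Ry@0 = +1652.2617 N
  Ry@2 = +1348.6183 N

1840.993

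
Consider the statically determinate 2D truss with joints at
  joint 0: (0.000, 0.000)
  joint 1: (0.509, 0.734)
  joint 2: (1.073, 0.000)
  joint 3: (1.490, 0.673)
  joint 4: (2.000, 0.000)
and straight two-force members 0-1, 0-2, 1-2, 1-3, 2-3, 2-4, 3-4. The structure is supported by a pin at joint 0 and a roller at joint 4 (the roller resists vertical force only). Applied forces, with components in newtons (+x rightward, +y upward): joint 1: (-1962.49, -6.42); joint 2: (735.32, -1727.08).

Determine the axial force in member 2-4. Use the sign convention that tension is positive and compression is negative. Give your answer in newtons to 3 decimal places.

157.606

N=5 nodes, M=7 members, R=3 reactions → 2N=10, M+R=10
member 0 (0-1): L=0.8932, (cx,cy)=(0.5699,0.8217)
member 1 (0-2): L=1.0730, (cx,cy)=(1.0000,0.0000)
member 2 (1-2): L=0.9257, (cx,cy)=(0.6093,-0.7929)
member 3 (1-3): L=0.9829, (cx,cy)=(0.9981,-0.0621)
member 4 (2-3): L=0.7917, (cx,cy)=(0.5267,0.8500)
member 5 (2-4): L=0.9270, (cx,cy)=(1.0000,0.0000)
member 6 (3-4): L=0.8444, (cx,cy)=(0.6040,-0.7970)
solve A·x = −loads:
  F[0-1] = -1856.4334 N (compression)
  F[0-2] = -169.2811 N (compression)
  F[1-2] = +1937.4025 N (tension)
  F[1-3] = -276.3775 N (compression)
  F[2-3] = +224.4881 N (tension)
  F[2-4] = +157.6063 N (tension)
  F[3-4] = -260.9498 N (compression)
  Rx@0 = +1227.1700 N
  Ry@0 = +1525.5215 N
  Ry@4 = +207.9785 N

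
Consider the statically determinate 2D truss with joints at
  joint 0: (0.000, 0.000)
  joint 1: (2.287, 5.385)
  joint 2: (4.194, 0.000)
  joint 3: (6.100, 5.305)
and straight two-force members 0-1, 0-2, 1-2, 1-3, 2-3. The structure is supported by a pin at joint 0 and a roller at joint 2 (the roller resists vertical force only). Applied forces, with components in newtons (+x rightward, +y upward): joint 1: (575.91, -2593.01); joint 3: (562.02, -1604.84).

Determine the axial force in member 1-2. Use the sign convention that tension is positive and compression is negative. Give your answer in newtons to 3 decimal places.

-3837.504

N=4 nodes, M=5 members, R=3 reactions → 2N=8, M+R=8
member 0 (0-1): L=5.8505, (cx,cy)=(0.3909,0.9204)
member 1 (0-2): L=4.1940, (cx,cy)=(1.0000,0.0000)
member 2 (1-2): L=5.7127, (cx,cy)=(0.3338,-0.9426)
member 3 (1-3): L=3.8138, (cx,cy)=(0.9998,-0.0210)
member 4 (2-3): L=5.6370, (cx,cy)=(0.3381,0.9411)
solve A·x = −loads:
  F[0-1] = +1087.1591 N (tension)
  F[0-2] = +712.9537 N (tension)
  F[1-2] = -3837.5038 N (compression)
  F[1-3] = +1130.3428 N (tension)
  F[2-3] = -1680.0831 N (compression)
  Rx@0 = -1137.9300 N
  Ry@0 = -1000.6548 N
  Ry@2 = +5198.5048 N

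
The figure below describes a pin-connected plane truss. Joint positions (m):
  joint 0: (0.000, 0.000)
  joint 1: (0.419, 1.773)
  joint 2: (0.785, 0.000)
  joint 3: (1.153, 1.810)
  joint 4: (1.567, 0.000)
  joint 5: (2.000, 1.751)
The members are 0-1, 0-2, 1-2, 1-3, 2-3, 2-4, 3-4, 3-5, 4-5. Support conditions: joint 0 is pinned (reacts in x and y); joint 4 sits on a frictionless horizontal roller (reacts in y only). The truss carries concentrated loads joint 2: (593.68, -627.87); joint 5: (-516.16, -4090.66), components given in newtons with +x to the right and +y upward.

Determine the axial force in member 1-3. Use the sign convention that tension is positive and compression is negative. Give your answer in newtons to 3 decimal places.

105.408

N=6 nodes, M=9 members, R=3 reactions → 2N=12, M+R=12
member 0 (0-1): L=1.8218, (cx,cy)=(0.2300,0.9732)
member 1 (0-2): L=0.7850, (cx,cy)=(1.0000,0.0000)
member 2 (1-2): L=1.8104, (cx,cy)=(0.2022,-0.9794)
member 3 (1-3): L=0.7349, (cx,cy)=(0.9987,0.0503)
member 4 (2-3): L=1.8470, (cx,cy)=(0.1992,0.9800)
member 5 (2-4): L=0.7820, (cx,cy)=(1.0000,0.0000)
member 6 (3-4): L=1.8567, (cx,cy)=(0.2230,-0.9748)
member 7 (3-5): L=0.8491, (cx,cy)=(0.9976,-0.0695)
member 8 (4-5): L=1.8037, (cx,cy)=(0.2401,0.9708)
solve A·x = −loads:
  F[0-1] = +246.8634 N (tension)
  F[0-2] = +20.7445 N (tension)
  F[1-2] = -239.8927 N (compression)
  F[1-3] = +105.4076 N (tension)
  F[2-3] = +880.4615 N (tension)
  F[2-4] = -796.8559 N (compression)
  F[3-4] = -925.3357 N (compression)
  F[3-5] = +488.1991 N (tension)
  F[4-5] = -4178.9317 N (compression)
  Rx@0 = -77.5200 N
  Ry@0 = -240.2459 N
  Ry@4 = +4958.7759 N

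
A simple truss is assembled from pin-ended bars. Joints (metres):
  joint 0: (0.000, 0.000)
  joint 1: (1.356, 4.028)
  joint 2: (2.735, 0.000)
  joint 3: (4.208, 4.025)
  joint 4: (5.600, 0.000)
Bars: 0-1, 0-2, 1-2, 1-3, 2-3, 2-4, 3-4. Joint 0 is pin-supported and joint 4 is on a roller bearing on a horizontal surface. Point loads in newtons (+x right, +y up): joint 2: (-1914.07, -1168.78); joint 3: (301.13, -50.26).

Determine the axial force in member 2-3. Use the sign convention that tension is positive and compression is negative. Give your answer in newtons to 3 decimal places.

824.720

N=5 nodes, M=7 members, R=3 reactions → 2N=10, M+R=10
member 0 (0-1): L=4.2501, (cx,cy)=(0.3190,0.9477)
member 1 (0-2): L=2.7350, (cx,cy)=(1.0000,0.0000)
member 2 (1-2): L=4.2575, (cx,cy)=(0.3239,-0.9461)
member 3 (1-3): L=2.8520, (cx,cy)=(1.0000,-0.0011)
member 4 (2-3): L=4.2861, (cx,cy)=(0.3437,0.9391)
member 5 (2-4): L=2.8650, (cx,cy)=(1.0000,0.0000)
member 6 (3-4): L=4.2589, (cx,cy)=(0.3268,-0.9451)
solve A·x = −loads:
  F[0-1] = -415.7396 N (compression)
  F[0-2] = -1480.2984 N (compression)
  F[1-2] = +416.7604 N (tension)
  F[1-3] = -267.6296 N (compression)
  F[2-3] = +824.7201 N (tension)
  F[2-4] = +285.3264 N (tension)
  F[3-4] = -872.9731 N (compression)
  Rx@0 = +1612.9400 N
  Ry@0 = +394.0122 N
  Ry@4 = +825.0278 N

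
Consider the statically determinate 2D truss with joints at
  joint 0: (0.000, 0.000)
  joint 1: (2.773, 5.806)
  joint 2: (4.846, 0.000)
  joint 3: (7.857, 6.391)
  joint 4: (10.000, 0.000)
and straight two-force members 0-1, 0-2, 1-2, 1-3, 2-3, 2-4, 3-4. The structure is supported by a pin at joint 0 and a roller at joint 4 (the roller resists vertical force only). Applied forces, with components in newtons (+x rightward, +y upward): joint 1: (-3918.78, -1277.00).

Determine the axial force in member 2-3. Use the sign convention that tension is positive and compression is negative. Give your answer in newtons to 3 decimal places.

N=5 nodes, M=7 members, R=3 reactions → 2N=10, M+R=10
member 0 (0-1): L=6.4342, (cx,cy)=(0.4310,0.9024)
member 1 (0-2): L=4.8460, (cx,cy)=(1.0000,0.0000)
member 2 (1-2): L=6.1650, (cx,cy)=(0.3363,-0.9418)
member 3 (1-3): L=5.1175, (cx,cy)=(0.9934,0.1143)
member 4 (2-3): L=7.0648, (cx,cy)=(0.4262,0.9046)
member 5 (2-4): L=5.1540, (cx,cy)=(1.0000,0.0000)
member 6 (3-4): L=6.7407, (cx,cy)=(0.3179,-0.9481)
solve A·x = −loads:
  F[0-1] = -3544.1744 N (compression)
  F[0-2] = -2391.3224 N (compression)
  F[1-2] = +2240.0576 N (tension)
  F[1-3] = +1648.9025 N (tension)
  F[2-3] = -2332.0290 N (compression)
  F[2-4] = -644.1848 N (compression)
  F[3-4] = +2026.2578 N (tension)
  Rx@0 = +3918.7800 N
  Ry@0 = +3198.1316 N
  Ry@4 = -1921.1316 N

-2332.029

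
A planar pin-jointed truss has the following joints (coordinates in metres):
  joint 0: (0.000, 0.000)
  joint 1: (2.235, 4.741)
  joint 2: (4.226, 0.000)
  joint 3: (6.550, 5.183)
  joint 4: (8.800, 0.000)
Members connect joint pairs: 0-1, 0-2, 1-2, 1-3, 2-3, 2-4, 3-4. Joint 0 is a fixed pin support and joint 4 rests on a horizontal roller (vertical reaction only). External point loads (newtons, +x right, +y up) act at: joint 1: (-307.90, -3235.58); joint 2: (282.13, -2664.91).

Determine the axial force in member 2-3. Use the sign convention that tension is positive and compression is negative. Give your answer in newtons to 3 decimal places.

N=5 nodes, M=7 members, R=3 reactions → 2N=10, M+R=10
member 0 (0-1): L=5.2414, (cx,cy)=(0.4264,0.9045)
member 1 (0-2): L=4.2260, (cx,cy)=(1.0000,0.0000)
member 2 (1-2): L=5.1421, (cx,cy)=(0.3872,-0.9220)
member 3 (1-3): L=4.3376, (cx,cy)=(0.9948,0.1019)
member 4 (2-3): L=5.6802, (cx,cy)=(0.4091,0.9125)
member 5 (2-4): L=4.5740, (cx,cy)=(1.0000,0.0000)
member 6 (3-4): L=5.6503, (cx,cy)=(0.3982,-0.9173)
solve A·x = −loads:
  F[0-1] = -4383.3263 N (compression)
  F[0-2] = +1843.3353 N (tension)
  F[1-2] = +592.0448 N (tension)
  F[1-3] = -1799.8115 N (compression)
  F[2-3] = +2322.3167 N (tension)
  F[2-4] = +840.2858 N (tension)
  F[3-4] = -2110.1664 N (compression)
  Rx@0 = +25.7700 N
  Ry@0 = +3964.8449 N
  Ry@4 = +1935.6451 N

2322.317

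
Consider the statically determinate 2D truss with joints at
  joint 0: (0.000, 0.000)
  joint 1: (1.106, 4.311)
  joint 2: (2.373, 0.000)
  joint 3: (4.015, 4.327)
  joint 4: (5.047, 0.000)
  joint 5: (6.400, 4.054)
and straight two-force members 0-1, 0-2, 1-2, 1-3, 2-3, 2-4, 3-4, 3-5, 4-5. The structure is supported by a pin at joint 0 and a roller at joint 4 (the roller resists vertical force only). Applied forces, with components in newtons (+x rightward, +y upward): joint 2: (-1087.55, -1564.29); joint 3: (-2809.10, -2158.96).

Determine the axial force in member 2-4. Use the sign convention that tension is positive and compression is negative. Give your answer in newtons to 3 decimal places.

10.647

N=6 nodes, M=9 members, R=3 reactions → 2N=12, M+R=12
member 0 (0-1): L=4.4506, (cx,cy)=(0.2485,0.9686)
member 1 (0-2): L=2.3730, (cx,cy)=(1.0000,0.0000)
member 2 (1-2): L=4.4933, (cx,cy)=(0.2820,-0.9594)
member 3 (1-3): L=2.9090, (cx,cy)=(1.0000,0.0055)
member 4 (2-3): L=4.6281, (cx,cy)=(0.3548,0.9349)
member 5 (2-4): L=2.6740, (cx,cy)=(1.0000,0.0000)
member 6 (3-4): L=4.4484, (cx,cy)=(0.2320,-0.9727)
member 7 (3-5): L=2.4006, (cx,cy)=(0.9935,-0.1137)
member 8 (4-5): L=4.2738, (cx,cy)=(0.3166,0.9486)
solve A·x = −loads:
  F[0-1] = -3797.7407 N (compression)
  F[0-2] = -2952.8921 N (compression)
  F[1-2] = +3822.6014 N (tension)
  F[1-3] = -2021.6609 N (compression)
  F[2-3] = -2249.5410 N (compression)
  F[2-4] = +10.6473 N (tension)
  F[3-4] = -45.8943 N (compression)
  F[3-5] = -0.0000 N (tension)
  F[4-5] = +0.0000 N (tension)
  Rx@0 = +3896.6500 N
  Ry@0 = +3678.6079 N
  Ry@4 = +44.6421 N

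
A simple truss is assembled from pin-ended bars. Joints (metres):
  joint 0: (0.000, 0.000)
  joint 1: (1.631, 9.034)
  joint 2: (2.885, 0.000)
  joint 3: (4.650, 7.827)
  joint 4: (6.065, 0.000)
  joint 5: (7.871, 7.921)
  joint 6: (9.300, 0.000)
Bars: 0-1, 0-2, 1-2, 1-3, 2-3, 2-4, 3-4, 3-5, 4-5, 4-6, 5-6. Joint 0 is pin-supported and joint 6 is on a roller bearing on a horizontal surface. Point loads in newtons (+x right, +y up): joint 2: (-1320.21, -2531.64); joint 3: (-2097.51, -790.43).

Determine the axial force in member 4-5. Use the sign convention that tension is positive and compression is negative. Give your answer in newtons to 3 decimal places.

-606.925

N=7 nodes, M=11 members, R=3 reactions → 2N=14, M+R=14
member 0 (0-1): L=9.1800, (cx,cy)=(0.1777,0.9841)
member 1 (0-2): L=2.8850, (cx,cy)=(1.0000,0.0000)
member 2 (1-2): L=9.1206, (cx,cy)=(0.1375,-0.9905)
member 3 (1-3): L=3.2513, (cx,cy)=(0.9285,-0.3712)
member 4 (2-3): L=8.0235, (cx,cy)=(0.2200,0.9755)
member 5 (2-4): L=3.1800, (cx,cy)=(1.0000,0.0000)
member 6 (3-4): L=7.9539, (cx,cy)=(0.1779,-0.9840)
member 7 (3-5): L=3.2224, (cx,cy)=(0.9996,0.0292)
member 8 (4-5): L=8.1243, (cx,cy)=(0.2223,0.9750)
member 9 (4-6): L=3.2350, (cx,cy)=(1.0000,0.0000)
member 10 (5-6): L=8.0489, (cx,cy)=(0.1775,-0.9841)
solve A·x = −loads:
  F[0-1] = -3969.9536 N (compression)
  F[0-2] = -2712.3868 N (compression)
  F[1-2] = +4477.4281 N (tension)
  F[1-3] = -1422.5962 N (compression)
  F[2-3] = -1951.0577 N (compression)
  F[2-4] = -347.3828 N (compression)
  F[3-4] = +601.3317 N (tension)
  F[3-5] = +240.5078 N (tension)
  F[4-5] = -606.9254 N (compression)
  F[4-6] = -105.4880 N (compression)
  F[5-6] = +594.1628 N (tension)
  Rx@0 = +3417.7200 N
  Ry@0 = +3906.7936 N
  Ry@6 = -584.7236 N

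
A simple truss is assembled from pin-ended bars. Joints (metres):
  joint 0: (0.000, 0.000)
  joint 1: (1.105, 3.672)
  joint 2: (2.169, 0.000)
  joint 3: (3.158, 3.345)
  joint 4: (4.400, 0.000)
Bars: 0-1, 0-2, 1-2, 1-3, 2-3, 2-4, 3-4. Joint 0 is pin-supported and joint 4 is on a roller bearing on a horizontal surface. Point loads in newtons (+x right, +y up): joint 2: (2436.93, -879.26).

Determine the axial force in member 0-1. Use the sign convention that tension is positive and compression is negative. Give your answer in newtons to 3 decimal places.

N=5 nodes, M=7 members, R=3 reactions → 2N=10, M+R=10
member 0 (0-1): L=3.8347, (cx,cy)=(0.2882,0.9576)
member 1 (0-2): L=2.1690, (cx,cy)=(1.0000,0.0000)
member 2 (1-2): L=3.8230, (cx,cy)=(0.2783,-0.9605)
member 3 (1-3): L=2.0789, (cx,cy)=(0.9876,-0.1573)
member 4 (2-3): L=3.4881, (cx,cy)=(0.2835,0.9590)
member 5 (2-4): L=2.2310, (cx,cy)=(1.0000,0.0000)
member 6 (3-4): L=3.5681, (cx,cy)=(0.3481,-0.9375)
solve A·x = −loads:
  F[0-1] = -465.5735 N (compression)
  F[0-2] = +2571.0902 N (tension)
  F[1-2] = +509.9470 N (tension)
  F[1-3] = -279.5648 N (compression)
  F[2-3] = +406.1270 N (tension)
  F[2-4] = +160.9347 N (tension)
  F[3-4] = -462.3484 N (compression)
  Rx@0 = -2436.9300 N
  Ry@0 = +445.8248 N
  Ry@4 = +433.4352 N

-465.574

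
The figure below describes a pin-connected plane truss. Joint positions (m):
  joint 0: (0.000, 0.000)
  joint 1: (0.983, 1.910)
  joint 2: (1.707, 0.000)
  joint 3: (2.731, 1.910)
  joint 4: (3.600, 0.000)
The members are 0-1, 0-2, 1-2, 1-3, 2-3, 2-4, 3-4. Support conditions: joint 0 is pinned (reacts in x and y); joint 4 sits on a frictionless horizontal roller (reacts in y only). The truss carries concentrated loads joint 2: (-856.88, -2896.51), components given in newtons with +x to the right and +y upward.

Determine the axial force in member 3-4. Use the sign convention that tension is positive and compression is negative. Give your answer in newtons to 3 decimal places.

-1508.898

N=5 nodes, M=7 members, R=3 reactions → 2N=10, M+R=10
member 0 (0-1): L=2.1481, (cx,cy)=(0.4576,0.8892)
member 1 (0-2): L=1.7070, (cx,cy)=(1.0000,0.0000)
member 2 (1-2): L=2.0426, (cx,cy)=(0.3544,-0.9351)
member 3 (1-3): L=1.7480, (cx,cy)=(1.0000,0.0000)
member 4 (2-3): L=2.1672, (cx,cy)=(0.4725,0.8813)
member 5 (2-4): L=1.8930, (cx,cy)=(1.0000,0.0000)
member 6 (3-4): L=2.0984, (cx,cy)=(0.4141,-0.9102)
solve A·x = −loads:
  F[0-1] = -1712.9587 N (compression)
  F[0-2] = -73.0113 N (compression)
  F[1-2] = +1628.8320 N (tension)
  F[1-3] = -1361.2043 N (compression)
  F[2-3] = +1558.3607 N (tension)
  F[2-4] = +624.8740 N (tension)
  F[3-4] = -1508.8981 N (compression)
  Rx@0 = +856.8800 N
  Ry@0 = +1523.0815 N
  Ry@4 = +1373.4285 N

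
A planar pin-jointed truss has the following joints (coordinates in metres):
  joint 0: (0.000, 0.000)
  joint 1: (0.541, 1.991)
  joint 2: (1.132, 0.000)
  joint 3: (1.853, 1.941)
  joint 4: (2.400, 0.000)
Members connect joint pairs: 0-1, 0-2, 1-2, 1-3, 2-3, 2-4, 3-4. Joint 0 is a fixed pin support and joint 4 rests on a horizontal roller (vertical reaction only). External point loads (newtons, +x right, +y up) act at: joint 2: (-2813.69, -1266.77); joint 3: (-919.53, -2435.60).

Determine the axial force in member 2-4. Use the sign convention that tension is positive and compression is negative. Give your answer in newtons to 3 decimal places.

488.752

N=5 nodes, M=7 members, R=3 reactions → 2N=10, M+R=10
member 0 (0-1): L=2.0632, (cx,cy)=(0.2622,0.9650)
member 1 (0-2): L=1.1320, (cx,cy)=(1.0000,0.0000)
member 2 (1-2): L=2.0769, (cx,cy)=(0.2846,-0.9587)
member 3 (1-3): L=1.3130, (cx,cy)=(0.9993,-0.0381)
member 4 (2-3): L=2.0706, (cx,cy)=(0.3482,0.9374)
member 5 (2-4): L=1.2680, (cx,cy)=(1.0000,0.0000)
member 6 (3-4): L=2.0166, (cx,cy)=(0.2712,-0.9625)
solve A·x = −loads:
  F[0-1] = -2039.4210 N (compression)
  F[0-2] = -3198.4532 N (compression)
  F[1-2] = +2097.9259 N (tension)
  F[1-3] = -1132.5820 N (compression)
  F[2-3] = -794.1207 N (compression)
  F[2-4] = +488.7518 N (tension)
  F[3-4] = -1801.8623 N (compression)
  Rx@0 = +3733.2200 N
  Ry@0 = +1968.0605 N
  Ry@4 = +1734.3095 N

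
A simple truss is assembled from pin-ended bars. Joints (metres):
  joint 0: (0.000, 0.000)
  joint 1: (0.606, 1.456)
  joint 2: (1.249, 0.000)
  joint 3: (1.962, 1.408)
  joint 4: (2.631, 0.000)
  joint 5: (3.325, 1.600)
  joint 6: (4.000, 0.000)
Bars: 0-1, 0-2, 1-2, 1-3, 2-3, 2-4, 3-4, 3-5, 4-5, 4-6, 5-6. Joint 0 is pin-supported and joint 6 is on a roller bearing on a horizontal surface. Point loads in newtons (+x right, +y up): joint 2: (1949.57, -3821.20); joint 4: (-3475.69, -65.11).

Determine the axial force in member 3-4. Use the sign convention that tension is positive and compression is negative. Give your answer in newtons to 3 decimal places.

N=7 nodes, M=11 members, R=3 reactions → 2N=14, M+R=14
member 0 (0-1): L=1.5771, (cx,cy)=(0.3843,0.9232)
member 1 (0-2): L=1.2490, (cx,cy)=(1.0000,0.0000)
member 2 (1-2): L=1.5917, (cx,cy)=(0.4040,-0.9148)
member 3 (1-3): L=1.3568, (cx,cy)=(0.9994,-0.0354)
member 4 (2-3): L=1.5782, (cx,cy)=(0.4518,0.8921)
member 5 (2-4): L=1.3820, (cx,cy)=(1.0000,0.0000)
member 6 (3-4): L=1.5589, (cx,cy)=(0.4292,-0.9032)
member 7 (3-5): L=1.3765, (cx,cy)=(0.9902,0.1395)
member 8 (4-5): L=1.7440, (cx,cy)=(0.3979,0.9174)
member 9 (4-6): L=1.3690, (cx,cy)=(1.0000,0.0000)
member 10 (5-6): L=1.7366, (cx,cy)=(0.3887,-0.9214)
solve A·x = −loads:
  F[0-1] = -2870.7072 N (compression)
  F[0-2] = -423.0359 N (compression)
  F[1-2] = +2986.6283 N (tension)
  F[1-3] = -2311.0701 N (compression)
  F[2-3] = +1220.8128 N (tension)
  F[2-4] = -1717.5928 N (compression)
  F[3-4] = -1472.0017 N (compression)
  F[3-5] = -1137.4912 N (compression)
  F[4-5] = +1520.2075 N (tension)
  F[4-6] = +521.4357 N (tension)
  F[5-6] = -1341.4846 N (compression)
  Rx@0 = +1526.1200 N
  Ry@0 = +2650.3142 N
  Ry@6 = +1235.9958 N

-1472.002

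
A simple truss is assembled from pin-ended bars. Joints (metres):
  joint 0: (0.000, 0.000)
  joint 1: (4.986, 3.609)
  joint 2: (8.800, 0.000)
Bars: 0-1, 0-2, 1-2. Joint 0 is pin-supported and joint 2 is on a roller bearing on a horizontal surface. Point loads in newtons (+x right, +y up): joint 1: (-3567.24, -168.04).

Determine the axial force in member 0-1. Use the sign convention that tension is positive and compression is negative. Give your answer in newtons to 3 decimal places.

N=3 nodes, M=3 members, R=3 reactions → 2N=6, M+R=6
member 0 (0-1): L=6.1551, (cx,cy)=(0.8101,0.5863)
member 1 (0-2): L=8.8000, (cx,cy)=(1.0000,0.0000)
member 2 (1-2): L=5.2509, (cx,cy)=(0.7264,-0.6873)
solve A·x = −loads:
  F[0-1] = -2619.2862 N (compression)
  F[0-2] = -1445.4562 N (compression)
  F[1-2] = +1990.0054 N (tension)
  Rx@0 = +3567.2400 N
  Ry@0 = +1535.8038 N
  Ry@2 = -1367.7638 N

-2619.286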